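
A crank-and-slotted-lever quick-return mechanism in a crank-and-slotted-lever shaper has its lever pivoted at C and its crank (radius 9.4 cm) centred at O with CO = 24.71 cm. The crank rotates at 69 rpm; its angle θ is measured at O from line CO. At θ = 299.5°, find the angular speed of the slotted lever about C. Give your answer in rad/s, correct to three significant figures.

1.58

ω = 7.226 rad/s (from 69 rpm).
Crank pin A relative to C: A = (d + r cosθ, r sinθ); lever angle φ = atan2(r sinθ, d + r cosθ).
Differentiating tanφ: φ̇ = rω(d cosθ + r)/(d² + r² + 2dr cosθ).
d² + r² + 2dr cosθ = |CA|² = 0.0927698 m²;  d cosθ + r = +0.21568 m.
|ω_lever| = |0.094·7.226·+0.21568| / 0.0927698 = 1.5791 rad/s.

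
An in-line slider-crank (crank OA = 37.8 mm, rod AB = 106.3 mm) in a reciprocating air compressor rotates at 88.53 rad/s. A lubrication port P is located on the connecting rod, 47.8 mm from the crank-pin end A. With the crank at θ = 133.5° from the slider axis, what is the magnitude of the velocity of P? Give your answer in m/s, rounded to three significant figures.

ω = 88.53 rad/s.  Crank-pin speed |V_A| = rω = 3.3464 m/s, perpendicular to OA.
Rod angle: sinφ = −(r/L) sinθ ⇒ φ = -14.948°; ω_rod = −rω cosθ/√(L²−r²sin²θ) = +22.429 rad/s.
V_P = V_A + ω_rod × AP, with AP = 0.0478 m along the rod.
Components: V_Px = −rω sinθ − a·ω_rod·sinφ = -2.1509 m/s;  V_Py = rω cosθ + a·ω_rod·cosφ = -1.2677 m/s.
|V_P| = √(V_Px² + V_Py²) = 2.4967 m/s.

2.50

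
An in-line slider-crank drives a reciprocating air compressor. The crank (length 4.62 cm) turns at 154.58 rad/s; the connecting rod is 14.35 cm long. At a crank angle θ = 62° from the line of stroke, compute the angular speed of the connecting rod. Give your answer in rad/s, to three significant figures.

ω = 154.6 rad/s
The rod makes angle φ with the slider axis where L sinφ = r sinθ; differentiating, L cosφ·φ̇ = r ω cosθ.
L cosφ = √(L² − r² sin²θ) = 0.13758 m.
|ω_rod| = r ω |cosθ| / √(L² − r² sin²θ) = 0.0462·154.6·0.46947/0.13758 = 24.37 rad/s.

24.4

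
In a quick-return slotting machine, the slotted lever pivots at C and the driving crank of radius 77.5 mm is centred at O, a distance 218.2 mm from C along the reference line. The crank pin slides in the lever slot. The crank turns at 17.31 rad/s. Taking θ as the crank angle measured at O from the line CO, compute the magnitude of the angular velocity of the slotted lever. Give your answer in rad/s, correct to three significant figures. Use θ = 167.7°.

8.85

ω = 17.31 rad/s
Crank pin A relative to C: A = (d + r cosθ, r sinθ); lever angle φ = atan2(r sinθ, d + r cosθ).
Differentiating tanφ: φ̇ = rω(d cosθ + r)/(d² + r² + 2dr cosθ).
d² + r² + 2dr cosθ = |CA|² = 0.0205728 m²;  d cosθ + r = -0.13569 m.
|ω_lever| = |0.0775·17.31·-0.13569| / 0.0205728 = 8.8482 rad/s.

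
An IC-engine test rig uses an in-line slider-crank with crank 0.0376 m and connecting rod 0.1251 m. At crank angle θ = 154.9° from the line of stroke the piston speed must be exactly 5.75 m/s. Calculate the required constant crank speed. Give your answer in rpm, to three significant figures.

4740

For an in-line slider-crank, |v_piston| = rω|sinθ|·[1 + r cosθ/√(L² − r² sin²θ)].
With r = 0.0376 m, L = 0.1251 m, θ = 154.9°: the bracketed kinematic factor |dx/dθ| = 0.011573 m.
ω = v/|dx/dθ| = 5.75/0.011573 = 496.85 rad/s.
N = 60ω/(2π) = 4744.5 rpm.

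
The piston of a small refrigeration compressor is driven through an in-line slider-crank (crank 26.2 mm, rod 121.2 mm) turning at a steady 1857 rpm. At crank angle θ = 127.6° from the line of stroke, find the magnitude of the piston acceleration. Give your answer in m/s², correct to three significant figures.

658

ω = 2π·1857/60 = 194.5 rad/s
x(θ) = r cosθ + √(L² − r² sin²θ); with ω constant, a = ω²·d²x/dθ².
d²x/dθ² = −r cosθ − r²(cos2θ)/√u − r⁴ sin²2θ/(4u^{3/2}),  u = L² − r² sin²θ = 0.0142585 m².
Substituting r = 0.0262 m, L = 0.1212 m, θ = 127.6°: d²x/dθ² = +0.01739 m.
a = ω²·d²x/dθ² = (194.5)²·(+0.01739) = +657.61 m/s²;  |a| = 657.61 m/s².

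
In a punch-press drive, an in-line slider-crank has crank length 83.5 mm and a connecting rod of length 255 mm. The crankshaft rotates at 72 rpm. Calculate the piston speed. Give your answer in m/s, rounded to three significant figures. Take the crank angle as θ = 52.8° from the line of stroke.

0.604

ω = 2π·72/60 = 7.54 rad/s
For an in-line slider-crank, x = r cosθ + √(L² − r² sin²θ), so v = −rω sinθ·[1 + r cosθ/√(L² − r² sin²θ)].
With r = 0.0835 m, L = 0.255 m, θ = 52.8°: √(L² − r² sin²θ) = 0.24617 m.
v = −0.0835·7.54·0.79653·[1 + 0.0835·0.60460/0.24617] = -0.60432 m/s.
|v| = 0.60432 m/s.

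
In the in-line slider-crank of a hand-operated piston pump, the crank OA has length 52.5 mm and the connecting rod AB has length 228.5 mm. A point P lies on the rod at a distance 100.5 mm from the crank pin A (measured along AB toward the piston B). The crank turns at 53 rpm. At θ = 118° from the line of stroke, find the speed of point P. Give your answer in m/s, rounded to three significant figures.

0.257

ω = 5.55 rad/s.  Crank-pin speed |V_A| = rω = 0.29138 m/s, perpendicular to OA.
Rod angle: sinφ = −(r/L) sinθ ⇒ φ = -11.705°; ω_rod = −rω cosθ/√(L²−r²sin²θ) = +0.61138 rad/s.
V_P = V_A + ω_rod × AP, with AP = 0.1005 m along the rod.
Components: V_Px = −rω sinθ − a·ω_rod·sinφ = -0.24481 m/s;  V_Py = rω cosθ + a·ω_rod·cosφ = -0.07663 m/s.
|V_P| = √(V_Px² + V_Py²) = 0.25652 m/s.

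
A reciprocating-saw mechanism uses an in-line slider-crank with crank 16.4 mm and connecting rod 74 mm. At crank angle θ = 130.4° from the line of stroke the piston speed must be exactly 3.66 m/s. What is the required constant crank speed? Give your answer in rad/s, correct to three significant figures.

343

For an in-line slider-crank, |v_piston| = rω|sinθ|·[1 + r cosθ/√(L² − r² sin²θ)].
With r = 0.0164 m, L = 0.074 m, θ = 130.4°: the bracketed kinematic factor |dx/dθ| = 0.010669 m.
ω = v/|dx/dθ| = 3.66/0.010669 = 343.04 rad/s.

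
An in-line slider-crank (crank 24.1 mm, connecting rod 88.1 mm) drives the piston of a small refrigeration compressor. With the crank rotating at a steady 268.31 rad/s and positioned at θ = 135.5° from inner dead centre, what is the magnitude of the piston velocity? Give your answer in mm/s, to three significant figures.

ω = 268.3 rad/s
For an in-line slider-crank, x = r cosθ + √(L² − r² sin²θ), so v = −rω sinθ·[1 + r cosθ/√(L² − r² sin²θ)].
With r = 0.0241 m, L = 0.0881 m, θ = 135.5°: √(L² − r² sin²θ) = 0.086465 m.
v = −0.0241·268.3·0.70091·[1 + 0.0241·-0.71325/0.086465] = -3.6313 m/s.
|v| = 3.6313 m/s = 3631.3 mm/s.

3630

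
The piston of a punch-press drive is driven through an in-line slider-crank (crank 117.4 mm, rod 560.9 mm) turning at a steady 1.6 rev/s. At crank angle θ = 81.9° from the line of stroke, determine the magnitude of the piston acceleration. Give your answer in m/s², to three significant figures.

0.764

ω = 2π·1.6 = 10.05 rad/s
x(θ) = r cosθ + √(L² − r² sin²θ); with ω constant, a = ω²·d²x/dθ².
d²x/dθ² = −r cosθ − r²(cos2θ)/√u − r⁴ sin²2θ/(4u^{3/2}),  u = L² − r² sin²θ = 0.3011 m².
Substituting r = 0.1174 m, L = 0.5609 m, θ = 81.9°: d²x/dθ² = +0.0075563 m.
a = ω²·d²x/dθ² = (10.05)²·(+0.0075563) = +0.76367 m/s²;  |a| = 0.76367 m/s².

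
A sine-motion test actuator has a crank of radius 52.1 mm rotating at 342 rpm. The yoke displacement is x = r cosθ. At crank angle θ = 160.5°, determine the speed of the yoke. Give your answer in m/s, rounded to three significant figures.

0.623

ω = 35.81 rad/s (from 342 rpm).
x = r cosθ ⇒ ẋ = −rω sinθ.
|v| = rω|sinθ| = 0.0521·35.81·|sin 160.5°| = 0.62286 m/s.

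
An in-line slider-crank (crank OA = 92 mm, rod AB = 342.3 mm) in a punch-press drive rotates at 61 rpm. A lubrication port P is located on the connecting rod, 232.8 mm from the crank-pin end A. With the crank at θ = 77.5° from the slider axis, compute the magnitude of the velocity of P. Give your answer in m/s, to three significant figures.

ω = 6.388 rad/s.  Crank-pin speed |V_A| = rω = 0.58769 m/s, perpendicular to OA.
Rod angle: sinφ = −(r/L) sinθ ⇒ φ = -15.212°; ω_rod = −rω cosθ/√(L²−r²sin²θ) = -0.38509 rad/s.
V_P = V_A + ω_rod × AP, with AP = 0.2328 m along the rod.
Components: V_Px = −rω sinθ − a·ω_rod·sinφ = -0.59728 m/s;  V_Py = rω cosθ + a·ω_rod·cosφ = +0.04069 m/s.
|V_P| = √(V_Px² + V_Py²) = 0.59867 m/s.

0.599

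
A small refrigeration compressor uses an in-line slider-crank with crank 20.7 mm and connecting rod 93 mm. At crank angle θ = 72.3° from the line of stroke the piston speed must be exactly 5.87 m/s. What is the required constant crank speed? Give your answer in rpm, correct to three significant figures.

For an in-line slider-crank, |v_piston| = rω|sinθ|·[1 + r cosθ/√(L² − r² sin²θ)].
With r = 0.0207 m, L = 0.093 m, θ = 72.3°: the bracketed kinematic factor |dx/dθ| = 0.021086 m.
ω = v/|dx/dθ| = 5.87/0.021086 = 278.39 rad/s.
N = 60ω/(2π) = 2658.4 rpm.

2660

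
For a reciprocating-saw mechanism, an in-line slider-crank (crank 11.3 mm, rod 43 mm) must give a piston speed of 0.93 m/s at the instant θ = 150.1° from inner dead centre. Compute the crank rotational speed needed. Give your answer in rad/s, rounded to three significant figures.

214

For an in-line slider-crank, |v_piston| = rω|sinθ|·[1 + r cosθ/√(L² − r² sin²θ)].
With r = 0.0113 m, L = 0.043 m, θ = 150.1°: the bracketed kinematic factor |dx/dθ| = 0.0043385 m.
ω = v/|dx/dθ| = 0.93/0.0043385 = 214.36 rad/s.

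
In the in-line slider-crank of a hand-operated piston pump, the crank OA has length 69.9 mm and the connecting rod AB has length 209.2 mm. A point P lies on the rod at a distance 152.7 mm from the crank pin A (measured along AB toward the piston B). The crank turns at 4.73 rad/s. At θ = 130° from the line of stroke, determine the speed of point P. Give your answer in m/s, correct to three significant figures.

0.220

ω = 4.73 rad/s.  Crank-pin speed |V_A| = rω = 0.33063 m/s, perpendicular to OA.
Rod angle: sinφ = −(r/L) sinθ ⇒ φ = -14.830°; ω_rod = −rω cosθ/√(L²−r²sin²θ) = +1.0509 rad/s.
V_P = V_A + ω_rod × AP, with AP = 0.1527 m along the rod.
Components: V_Px = −rω sinθ − a·ω_rod·sinφ = -0.2122 m/s;  V_Py = rω cosθ + a·ω_rod·cosφ = -0.057397 m/s.
|V_P| = √(V_Px² + V_Py²) = 0.21983 m/s.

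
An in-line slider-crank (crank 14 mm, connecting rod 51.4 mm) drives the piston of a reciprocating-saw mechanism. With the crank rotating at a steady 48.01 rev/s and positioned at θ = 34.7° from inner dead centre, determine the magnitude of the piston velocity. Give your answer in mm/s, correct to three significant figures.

ω = 2π·48 = 301.7 rad/s
For an in-line slider-crank, x = r cosθ + √(L² − r² sin²θ), so v = −rω sinθ·[1 + r cosθ/√(L² − r² sin²θ)].
With r = 0.014 m, L = 0.0514 m, θ = 34.7°: √(L² − r² sin²θ) = 0.050778 m.
v = −0.014·301.7·0.56928·[1 + 0.014·0.82214/0.050778] = -2.9491 m/s.
|v| = 2.9491 m/s = 2949.1 mm/s.

2950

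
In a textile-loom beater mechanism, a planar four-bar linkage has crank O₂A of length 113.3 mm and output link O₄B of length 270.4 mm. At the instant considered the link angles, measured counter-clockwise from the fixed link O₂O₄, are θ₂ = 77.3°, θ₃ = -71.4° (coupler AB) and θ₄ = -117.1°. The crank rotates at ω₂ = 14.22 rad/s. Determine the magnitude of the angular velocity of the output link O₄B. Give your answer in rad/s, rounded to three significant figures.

4.33

ω₂ = 14.22 rad/s
Differentiating the loop-closure r₂e^{iθ₂}+r₃e^{iθ₃}=r₁+r₄e^{iθ₄} gives r₂ω₂e^{iθ₂}+r₃ω₃e^{iθ₃}=r₄ω₄e^{iθ₄}.
Eliminating the other unknown: ω₄ = r₂ω₂ sin(θ₂−θ₃) / [r₄ sin(θ₄−θ₃)].
Numerator sine = +0.51952; denominator sine = -0.71569.
Result = 0.1133·14.22·(+0.51952) / (0.2704·(-0.71569)) = -4.3251 rad/s; magnitude 4.3251 rad/s.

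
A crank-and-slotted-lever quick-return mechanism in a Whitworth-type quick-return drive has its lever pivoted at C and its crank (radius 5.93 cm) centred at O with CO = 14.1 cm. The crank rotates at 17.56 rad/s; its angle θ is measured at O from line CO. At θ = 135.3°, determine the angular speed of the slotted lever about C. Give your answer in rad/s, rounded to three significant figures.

ω = 17.56 rad/s
Crank pin A relative to C: A = (d + r cosθ, r sinθ); lever angle φ = atan2(r sinθ, d + r cosθ).
Differentiating tanφ: φ̇ = rω(d cosθ + r)/(d² + r² + 2dr cosθ).
d² + r² + 2dr cosθ = |CA|² = 0.0115111 m²;  d cosθ + r = -0.040923 m.
|ω_lever| = |0.0593·17.56·-0.040923| / 0.0115111 = 3.7019 rad/s.

3.70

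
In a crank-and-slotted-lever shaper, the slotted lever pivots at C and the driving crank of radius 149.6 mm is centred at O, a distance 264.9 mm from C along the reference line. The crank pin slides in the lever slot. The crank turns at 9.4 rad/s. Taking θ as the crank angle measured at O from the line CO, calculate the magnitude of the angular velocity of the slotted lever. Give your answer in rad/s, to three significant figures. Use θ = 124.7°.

0.0356

ω = 9.4 rad/s
Crank pin A relative to C: A = (d + r cosθ, r sinθ); lever angle φ = atan2(r sinθ, d + r cosθ).
Differentiating tanφ: φ̇ = rω(d cosθ + r)/(d² + r² + 2dr cosθ).
d² + r² + 2dr cosθ = |CA|² = 0.0474322 m²;  d cosθ + r = -0.0012021 m.
|ω_lever| = |0.1496·9.4·-0.0012021| / 0.0474322 = 0.03564 rad/s.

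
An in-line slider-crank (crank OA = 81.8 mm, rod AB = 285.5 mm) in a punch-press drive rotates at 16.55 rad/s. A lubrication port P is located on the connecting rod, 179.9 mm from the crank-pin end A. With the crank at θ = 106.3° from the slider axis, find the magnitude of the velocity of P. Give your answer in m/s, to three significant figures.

ω = 16.55 rad/s.  Crank-pin speed |V_A| = rω = 1.3538 m/s, perpendicular to OA.
Rod angle: sinφ = −(r/L) sinθ ⇒ φ = -15.962°; ω_rod = −rω cosθ/√(L²−r²sin²θ) = +1.3842 rad/s.
V_P = V_A + ω_rod × AP, with AP = 0.1799 m along the rod.
Components: V_Px = −rω sinθ − a·ω_rod·sinφ = -1.2309 m/s;  V_Py = rω cosθ + a·ω_rod·cosφ = -0.14054 m/s.
|V_P| = √(V_Px² + V_Py²) = 1.2389 m/s.

1.24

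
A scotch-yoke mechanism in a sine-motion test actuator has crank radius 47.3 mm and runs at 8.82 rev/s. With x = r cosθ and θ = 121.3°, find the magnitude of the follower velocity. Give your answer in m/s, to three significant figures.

2.24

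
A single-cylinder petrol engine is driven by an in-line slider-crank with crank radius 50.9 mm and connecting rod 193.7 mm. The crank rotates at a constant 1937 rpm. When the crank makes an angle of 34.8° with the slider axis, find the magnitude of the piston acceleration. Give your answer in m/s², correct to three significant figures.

ω = 2π·1937/60 = 202.8 rad/s
x(θ) = r cosθ + √(L² − r² sin²θ); with ω constant, a = ω²·d²x/dθ².
d²x/dθ² = −r cosθ − r²(cos2θ)/√u − r⁴ sin²2θ/(4u^{3/2}),  u = L² − r² sin²θ = 0.0366758 m².
Substituting r = 0.0509 m, L = 0.1937 m, θ = 34.8°: d²x/dθ² = -0.046722 m.
a = ω²·d²x/dθ² = (202.8)²·(-0.046722) = -1922.4 m/s²;  |a| = 1922.4 m/s².

1920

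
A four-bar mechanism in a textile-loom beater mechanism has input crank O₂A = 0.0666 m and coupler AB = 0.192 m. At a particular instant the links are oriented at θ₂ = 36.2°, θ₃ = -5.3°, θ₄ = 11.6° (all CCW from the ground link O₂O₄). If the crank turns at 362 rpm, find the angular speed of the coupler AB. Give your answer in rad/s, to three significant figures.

18.8

ω₂ = 37.91 rad/s (from 362 rpm).
Differentiating the loop-closure r₂e^{iθ₂}+r₃e^{iθ₃}=r₁+r₄e^{iθ₄} gives r₂ω₂e^{iθ₂}+r₃ω₃e^{iθ₃}=r₄ω₄e^{iθ₄}.
Eliminating the other unknown: ω₃ = r₂ω₂ sin(θ₄−θ₂) / [r₃ sin(θ₃−θ₄)].
Numerator sine = -0.41628; denominator sine = -0.29070.
Result = 0.0666·37.91·(-0.41628) / (0.192·(-0.29070)) = +18.83 rad/s; magnitude 18.83 rad/s.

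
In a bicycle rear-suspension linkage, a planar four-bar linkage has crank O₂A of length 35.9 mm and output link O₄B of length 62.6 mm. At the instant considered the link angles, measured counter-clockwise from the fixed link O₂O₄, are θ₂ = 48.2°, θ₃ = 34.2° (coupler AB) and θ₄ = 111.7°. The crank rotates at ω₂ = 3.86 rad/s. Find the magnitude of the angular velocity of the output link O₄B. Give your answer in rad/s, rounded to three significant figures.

ω₂ = 3.86 rad/s
Differentiating the loop-closure r₂e^{iθ₂}+r₃e^{iθ₃}=r₁+r₄e^{iθ₄} gives r₂ω₂e^{iθ₂}+r₃ω₃e^{iθ₃}=r₄ω₄e^{iθ₄}.
Eliminating the other unknown: ω₄ = r₂ω₂ sin(θ₂−θ₃) / [r₄ sin(θ₄−θ₃)].
Numerator sine = +0.24192; denominator sine = +0.97630.
Result = 0.0359·3.86·(+0.24192) / (0.0626·(+0.97630)) = +0.54853 rad/s; magnitude 0.54853 rad/s.

0.549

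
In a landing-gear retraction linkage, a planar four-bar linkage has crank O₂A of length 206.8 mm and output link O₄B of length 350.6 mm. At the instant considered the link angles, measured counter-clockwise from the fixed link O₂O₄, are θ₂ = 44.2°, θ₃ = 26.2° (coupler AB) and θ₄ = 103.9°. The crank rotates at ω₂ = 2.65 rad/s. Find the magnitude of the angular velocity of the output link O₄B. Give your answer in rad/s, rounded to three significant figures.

0.494

ω₂ = 2.65 rad/s
Differentiating the loop-closure r₂e^{iθ₂}+r₃e^{iθ₃}=r₁+r₄e^{iθ₄} gives r₂ω₂e^{iθ₂}+r₃ω₃e^{iθ₃}=r₄ω₄e^{iθ₄}.
Eliminating the other unknown: ω₄ = r₂ω₂ sin(θ₂−θ₃) / [r₄ sin(θ₄−θ₃)].
Numerator sine = +0.30902; denominator sine = +0.97705.
Result = 0.2068·2.65·(+0.30902) / (0.3506·(+0.97705)) = +0.49437 rad/s; magnitude 0.49437 rad/s.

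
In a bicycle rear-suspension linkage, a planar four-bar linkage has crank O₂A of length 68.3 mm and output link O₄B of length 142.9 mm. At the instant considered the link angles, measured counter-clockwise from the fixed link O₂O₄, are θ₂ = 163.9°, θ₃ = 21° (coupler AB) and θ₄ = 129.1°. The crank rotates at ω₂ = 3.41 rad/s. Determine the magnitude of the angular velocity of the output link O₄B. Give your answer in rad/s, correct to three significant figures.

ω₂ = 3.41 rad/s
Differentiating the loop-closure r₂e^{iθ₂}+r₃e^{iθ₃}=r₁+r₄e^{iθ₄} gives r₂ω₂e^{iθ₂}+r₃ω₃e^{iθ₃}=r₄ω₄e^{iθ₄}.
Eliminating the other unknown: ω₄ = r₂ω₂ sin(θ₂−θ₃) / [r₄ sin(θ₄−θ₃)].
Numerator sine = +0.60321; denominator sine = +0.95052.
Result = 0.0683·3.41·(+0.60321) / (0.1429·(+0.95052)) = +1.0343 rad/s; magnitude 1.0343 rad/s.

1.03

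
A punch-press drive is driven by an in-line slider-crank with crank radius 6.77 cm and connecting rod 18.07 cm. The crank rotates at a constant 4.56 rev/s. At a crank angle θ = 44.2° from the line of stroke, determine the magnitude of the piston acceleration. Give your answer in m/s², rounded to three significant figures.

41.3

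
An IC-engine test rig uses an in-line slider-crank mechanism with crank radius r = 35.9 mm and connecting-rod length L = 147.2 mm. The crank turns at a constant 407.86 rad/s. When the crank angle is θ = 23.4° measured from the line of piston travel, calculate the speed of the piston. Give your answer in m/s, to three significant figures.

ω = 407.9 rad/s
For an in-line slider-crank, x = r cosθ + √(L² − r² sin²θ), so v = −rω sinθ·[1 + r cosθ/√(L² − r² sin²θ)].
With r = 0.0359 m, L = 0.1472 m, θ = 23.4°: √(L² − r² sin²θ) = 0.14651 m.
v = −0.0359·407.9·0.39715·[1 + 0.0359·0.91775/0.14651] = -7.1228 m/s.
|v| = 7.1228 m/s.

7.12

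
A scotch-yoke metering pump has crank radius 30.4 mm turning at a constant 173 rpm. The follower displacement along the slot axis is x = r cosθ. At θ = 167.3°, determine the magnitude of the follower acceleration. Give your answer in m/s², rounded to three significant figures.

ω = 18.12 rad/s (from 173 rpm).
x = r cosθ ⇒ ẍ = −rω² cosθ (ω constant).
|a| = rω²|cosθ| = 0.0304·(18.12)²·|cos 167.3°| = 9.7334 m/s².

9.73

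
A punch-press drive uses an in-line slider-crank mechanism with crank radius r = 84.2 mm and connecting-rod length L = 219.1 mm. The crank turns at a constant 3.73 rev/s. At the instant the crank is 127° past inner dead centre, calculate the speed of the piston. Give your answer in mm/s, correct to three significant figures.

1190

ω = 2π·3.73 = 23.44 rad/s
For an in-line slider-crank, x = r cosθ + √(L² − r² sin²θ), so v = −rω sinθ·[1 + r cosθ/√(L² − r² sin²θ)].
With r = 0.0842 m, L = 0.2191 m, θ = 127°: √(L² − r² sin²θ) = 0.20853 m.
v = −0.0842·23.44·0.79864·[1 + 0.0842·-0.60182/0.20853] = -1.193 m/s.
|v| = 1.193 m/s = 1193 mm/s.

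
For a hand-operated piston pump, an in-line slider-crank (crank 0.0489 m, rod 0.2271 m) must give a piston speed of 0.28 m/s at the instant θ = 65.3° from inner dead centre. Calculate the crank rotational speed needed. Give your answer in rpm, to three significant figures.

55.1

For an in-line slider-crank, |v_piston| = rω|sinθ|·[1 + r cosθ/√(L² − r² sin²θ)].
With r = 0.0489 m, L = 0.2271 m, θ = 65.3°: the bracketed kinematic factor |dx/dθ| = 0.048502 m.
ω = v/|dx/dθ| = 0.28/0.048502 = 5.7729 rad/s.
N = 60ω/(2π) = 55.128 rpm.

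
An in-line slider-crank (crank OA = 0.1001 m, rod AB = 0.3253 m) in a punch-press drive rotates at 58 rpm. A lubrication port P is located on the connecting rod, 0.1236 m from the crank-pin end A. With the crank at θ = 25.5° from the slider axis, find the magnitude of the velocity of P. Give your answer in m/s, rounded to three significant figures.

0.447

ω = 6.074 rad/s.  Crank-pin speed |V_A| = rω = 0.60798 m/s, perpendicular to OA.
Rod angle: sinφ = −(r/L) sinθ ⇒ φ = -7.613°; ω_rod = −rω cosθ/√(L²−r²sin²θ) = -1.7019 rad/s.
V_P = V_A + ω_rod × AP, with AP = 0.1236 m along the rod.
Components: V_Px = −rω sinθ − a·ω_rod·sinφ = -0.28961 m/s;  V_Py = rω cosθ + a·ω_rod·cosφ = +0.34025 m/s.
|V_P| = √(V_Px² + V_Py²) = 0.44682 m/s.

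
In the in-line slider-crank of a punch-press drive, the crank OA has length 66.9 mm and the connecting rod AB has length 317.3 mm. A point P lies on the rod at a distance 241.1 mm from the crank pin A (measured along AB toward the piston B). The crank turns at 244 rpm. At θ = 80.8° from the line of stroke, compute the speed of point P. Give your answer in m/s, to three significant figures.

ω = 25.55 rad/s.  Crank-pin speed |V_A| = rω = 1.7094 m/s, perpendicular to OA.
Rod angle: sinφ = −(r/L) sinθ ⇒ φ = -12.013°; ω_rod = −rω cosθ/√(L²−r²sin²θ) = -0.88062 rad/s.
V_P = V_A + ω_rod × AP, with AP = 0.2411 m along the rod.
Components: V_Px = −rω sinθ − a·ω_rod·sinφ = -1.7316 m/s;  V_Py = rω cosθ + a·ω_rod·cosφ = +0.065634 m/s.
|V_P| = √(V_Px² + V_Py²) = 1.7328 m/s.

1.73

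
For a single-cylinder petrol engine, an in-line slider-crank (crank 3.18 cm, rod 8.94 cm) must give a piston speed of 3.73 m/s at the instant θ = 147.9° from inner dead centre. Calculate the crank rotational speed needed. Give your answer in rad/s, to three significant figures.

318

For an in-line slider-crank, |v_piston| = rω|sinθ|·[1 + r cosθ/√(L² − r² sin²θ)].
With r = 0.0318 m, L = 0.0894 m, θ = 147.9°: the bracketed kinematic factor |dx/dθ| = 0.011713 m.
ω = v/|dx/dθ| = 3.73/0.011713 = 318.45 rad/s.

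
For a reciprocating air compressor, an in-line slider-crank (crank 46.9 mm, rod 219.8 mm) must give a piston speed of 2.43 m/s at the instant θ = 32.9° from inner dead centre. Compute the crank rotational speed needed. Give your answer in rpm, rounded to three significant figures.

For an in-line slider-crank, |v_piston| = rω|sinθ|·[1 + r cosθ/√(L² − r² sin²θ)].
With r = 0.0469 m, L = 0.2198 m, θ = 32.9°: the bracketed kinematic factor |dx/dθ| = 0.03007 m.
ω = v/|dx/dθ| = 2.43/0.03007 = 80.812 rad/s.
N = 60ω/(2π) = 771.7 rpm.

772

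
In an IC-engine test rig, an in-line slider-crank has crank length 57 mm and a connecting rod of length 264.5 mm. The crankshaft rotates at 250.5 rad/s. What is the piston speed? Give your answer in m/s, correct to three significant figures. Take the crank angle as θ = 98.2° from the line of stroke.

ω = 250.5 rad/s
For an in-line slider-crank, x = r cosθ + √(L² − r² sin²θ), so v = −rω sinθ·[1 + r cosθ/√(L² − r² sin²θ)].
With r = 0.057 m, L = 0.2645 m, θ = 98.2°: √(L² − r² sin²θ) = 0.25841 m.
v = −0.057·250.5·0.98978·[1 + 0.057·-0.14263/0.25841] = -13.688 m/s.
|v| = 13.688 m/s.

13.7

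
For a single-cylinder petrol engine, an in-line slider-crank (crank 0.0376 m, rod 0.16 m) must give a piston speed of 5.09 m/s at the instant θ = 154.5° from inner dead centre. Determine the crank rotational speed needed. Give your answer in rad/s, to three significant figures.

For an in-line slider-crank, |v_piston| = rω|sinθ|·[1 + r cosθ/√(L² − r² sin²θ)].
With r = 0.0376 m, L = 0.16 m, θ = 154.5°: the bracketed kinematic factor |dx/dθ| = 0.012736 m.
ω = v/|dx/dθ| = 5.09/0.012736 = 399.65 rad/s.

400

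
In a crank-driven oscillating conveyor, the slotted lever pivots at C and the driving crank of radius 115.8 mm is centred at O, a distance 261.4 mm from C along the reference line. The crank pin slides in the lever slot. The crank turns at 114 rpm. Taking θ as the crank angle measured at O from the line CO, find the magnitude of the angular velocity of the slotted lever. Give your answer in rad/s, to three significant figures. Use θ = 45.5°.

3.33

ω = 11.94 rad/s (from 114 rpm).
Crank pin A relative to C: A = (d + r cosθ, r sinθ); lever angle φ = atan2(r sinθ, d + r cosθ).
Differentiating tanφ: φ̇ = rω(d cosθ + r)/(d² + r² + 2dr cosθ).
d² + r² + 2dr cosθ = |CA|² = 0.124173 m²;  d cosθ + r = +0.29902 m.
|ω_lever| = |0.1158·11.94·+0.29902| / 0.124173 = 3.329 rad/s.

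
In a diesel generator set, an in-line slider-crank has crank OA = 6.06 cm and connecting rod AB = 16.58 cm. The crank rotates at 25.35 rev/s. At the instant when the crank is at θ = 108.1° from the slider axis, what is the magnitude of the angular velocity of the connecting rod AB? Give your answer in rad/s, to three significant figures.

19.3

ω = 159.3 rad/s (converted from 25.35 rev/s).
The rod makes angle φ with the slider axis where L sinφ = r sinθ; differentiating, L cosφ·φ̇ = r ω cosθ.
L cosφ = √(L² − r² sin²θ) = 0.15547 m.
|ω_rod| = r ω |cosθ| / √(L² − r² sin²θ) = 0.0606·159.3·0.31068/0.15547 = 19.288 rad/s.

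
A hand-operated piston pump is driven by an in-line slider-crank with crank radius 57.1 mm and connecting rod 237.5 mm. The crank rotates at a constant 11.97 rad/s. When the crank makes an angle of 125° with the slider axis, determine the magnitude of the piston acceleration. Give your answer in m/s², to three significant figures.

ω = 11.97 rad/s
x(θ) = r cosθ + √(L² − r² sin²θ); with ω constant, a = ω²·d²x/dθ².
d²x/dθ² = −r cosθ − r²(cos2θ)/√u − r⁴ sin²2θ/(4u^{3/2}),  u = L² − r² sin²θ = 0.0542185 m².
Substituting r = 0.0571 m, L = 0.2375 m, θ = 125°: d²x/dθ² = +0.037354 m.
a = ω²·d²x/dθ² = (11.97)²·(+0.037354) = +5.3522 m/s²;  |a| = 5.3522 m/s².

5.35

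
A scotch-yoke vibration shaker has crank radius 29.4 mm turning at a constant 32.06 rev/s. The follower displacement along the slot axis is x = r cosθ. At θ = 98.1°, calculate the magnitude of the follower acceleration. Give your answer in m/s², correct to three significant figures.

ω = 201.4 rad/s (from 32.06 rev/s).
x = r cosθ ⇒ ẍ = −rω² cosθ (ω constant).
|a| = rω²|cosθ| = 0.0294·(201.4)²·|cos 98.1°| = 168.09 m/s².

168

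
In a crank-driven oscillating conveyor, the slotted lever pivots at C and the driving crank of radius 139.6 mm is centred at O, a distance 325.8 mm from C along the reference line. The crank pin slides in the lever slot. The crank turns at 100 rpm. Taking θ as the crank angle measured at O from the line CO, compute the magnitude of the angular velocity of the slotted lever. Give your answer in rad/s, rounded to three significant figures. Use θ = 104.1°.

0.851

ω = 10.47 rad/s (from 100 rpm).
Crank pin A relative to C: A = (d + r cosθ, r sinθ); lever angle φ = atan2(r sinθ, d + r cosθ).
Differentiating tanφ: φ̇ = rω(d cosθ + r)/(d² + r² + 2dr cosθ).
d² + r² + 2dr cosθ = |CA|² = 0.103474 m²;  d cosθ + r = +0.06023 m.
|ω_lever| = |0.1396·10.47·+0.06023| / 0.103474 = 0.85094 rad/s.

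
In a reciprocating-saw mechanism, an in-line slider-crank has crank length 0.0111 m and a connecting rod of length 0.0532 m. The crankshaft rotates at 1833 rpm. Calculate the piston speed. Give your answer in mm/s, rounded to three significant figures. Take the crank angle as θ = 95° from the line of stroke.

ω = 2π·1833/60 = 192 rad/s
For an in-line slider-crank, x = r cosθ + √(L² − r² sin²θ), so v = −rω sinθ·[1 + r cosθ/√(L² − r² sin²θ)].
With r = 0.0111 m, L = 0.0532 m, θ = 95°: √(L² − r² sin²θ) = 0.052038 m.
v = −0.0111·192·0.99619·[1 + 0.0111·-0.08716/0.052038] = -2.0831 m/s.
|v| = 2.0831 m/s = 2083.1 mm/s.

2080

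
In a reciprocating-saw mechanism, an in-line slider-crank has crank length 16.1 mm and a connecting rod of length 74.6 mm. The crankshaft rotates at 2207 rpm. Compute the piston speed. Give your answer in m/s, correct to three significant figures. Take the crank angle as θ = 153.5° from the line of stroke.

ω = 2π·2207/60 = 231.1 rad/s
For an in-line slider-crank, x = r cosθ + √(L² − r² sin²θ), so v = −rω sinθ·[1 + r cosθ/√(L² − r² sin²θ)].
With r = 0.0161 m, L = 0.0746 m, θ = 153.5°: √(L² − r² sin²θ) = 0.074253 m.
v = −0.0161·231.1·0.44620·[1 + 0.0161·-0.89493/0.074253] = -1.3381 m/s.
|v| = 1.3381 m/s.

1.34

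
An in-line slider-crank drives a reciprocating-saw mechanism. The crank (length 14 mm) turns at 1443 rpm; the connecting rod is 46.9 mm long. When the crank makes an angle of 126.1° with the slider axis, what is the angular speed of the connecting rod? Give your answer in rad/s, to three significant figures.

ω = 151.1 rad/s (converted from 1443 rpm).
The rod makes angle φ with the slider axis where L sinφ = r sinθ; differentiating, L cosφ·φ̇ = r ω cosθ.
L cosφ = √(L² − r² sin²θ) = 0.045515 m.
|ω_rod| = r ω |cosθ| / √(L² − r² sin²θ) = 0.014·151.1·0.58920/0.045515 = 27.386 rad/s.

27.4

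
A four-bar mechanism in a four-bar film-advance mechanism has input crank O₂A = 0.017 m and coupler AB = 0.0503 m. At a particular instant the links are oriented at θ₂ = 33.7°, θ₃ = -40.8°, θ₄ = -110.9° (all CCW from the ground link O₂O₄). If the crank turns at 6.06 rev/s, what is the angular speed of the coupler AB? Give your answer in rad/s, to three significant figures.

7.93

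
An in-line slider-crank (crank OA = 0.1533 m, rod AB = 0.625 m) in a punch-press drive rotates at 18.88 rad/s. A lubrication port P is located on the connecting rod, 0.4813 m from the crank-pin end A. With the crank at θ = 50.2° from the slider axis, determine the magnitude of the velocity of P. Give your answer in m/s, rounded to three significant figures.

2.53

ω = 18.88 rad/s.  Crank-pin speed |V_A| = rω = 2.8943 m/s, perpendicular to OA.
Rod angle: sinφ = −(r/L) sinθ ⇒ φ = -10.862°; ω_rod = −rω cosθ/√(L²−r²sin²θ) = -3.0184 rad/s.
V_P = V_A + ω_rod × AP, with AP = 0.4813 m along the rod.
Components: V_Px = −rω sinθ − a·ω_rod·sinφ = -2.4974 m/s;  V_Py = rω cosθ + a·ω_rod·cosφ = +0.42597 m/s.
|V_P| = √(V_Px² + V_Py²) = 2.5335 m/s.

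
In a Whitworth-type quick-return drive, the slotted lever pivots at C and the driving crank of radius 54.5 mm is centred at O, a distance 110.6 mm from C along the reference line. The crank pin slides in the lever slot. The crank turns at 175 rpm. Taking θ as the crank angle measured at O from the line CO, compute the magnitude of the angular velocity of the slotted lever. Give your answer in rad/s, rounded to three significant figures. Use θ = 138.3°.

4.52

ω = 18.33 rad/s (from 175 rpm).
Crank pin A relative to C: A = (d + r cosθ, r sinθ); lever angle φ = atan2(r sinθ, d + r cosθ).
Differentiating tanφ: φ̇ = rω(d cosθ + r)/(d² + r² + 2dr cosθ).
d² + r² + 2dr cosθ = |CA|² = 0.00620159 m²;  d cosθ + r = -0.028078 m.
|ω_lever| = |0.0545·18.33·-0.028078| / 0.00620159 = 4.522 rad/s.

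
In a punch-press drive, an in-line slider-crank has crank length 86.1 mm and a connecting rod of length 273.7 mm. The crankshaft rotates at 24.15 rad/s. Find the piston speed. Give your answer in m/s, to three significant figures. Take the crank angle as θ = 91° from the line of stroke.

2.07

ω = 24.15 rad/s
For an in-line slider-crank, x = r cosθ + √(L² − r² sin²θ), so v = −rω sinθ·[1 + r cosθ/√(L² − r² sin²θ)].
With r = 0.0861 m, L = 0.2737 m, θ = 91°: √(L² − r² sin²θ) = 0.25981 m.
v = −0.0861·24.15·0.99985·[1 + 0.0861·-0.01745/0.25981] = -2.067 m/s.
|v| = 2.067 m/s.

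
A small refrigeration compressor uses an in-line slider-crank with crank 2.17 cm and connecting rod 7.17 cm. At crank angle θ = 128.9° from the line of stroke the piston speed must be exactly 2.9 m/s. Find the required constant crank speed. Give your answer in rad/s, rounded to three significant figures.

213

For an in-line slider-crank, |v_piston| = rω|sinθ|·[1 + r cosθ/√(L² − r² sin²θ)].
With r = 0.0217 m, L = 0.0717 m, θ = 128.9°: the bracketed kinematic factor |dx/dθ| = 0.013585 m.
ω = v/|dx/dθ| = 2.9/0.013585 = 213.46 rad/s.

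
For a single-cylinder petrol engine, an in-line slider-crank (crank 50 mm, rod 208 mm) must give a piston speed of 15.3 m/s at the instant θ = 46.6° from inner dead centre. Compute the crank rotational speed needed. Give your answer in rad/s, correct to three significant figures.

For an in-line slider-crank, |v_piston| = rω|sinθ|·[1 + r cosθ/√(L² − r² sin²θ)].
With r = 0.05 m, L = 0.208 m, θ = 46.6°: the bracketed kinematic factor |dx/dθ| = 0.042423 m.
ω = v/|dx/dθ| = 15.3/0.042423 = 360.66 rad/s.

361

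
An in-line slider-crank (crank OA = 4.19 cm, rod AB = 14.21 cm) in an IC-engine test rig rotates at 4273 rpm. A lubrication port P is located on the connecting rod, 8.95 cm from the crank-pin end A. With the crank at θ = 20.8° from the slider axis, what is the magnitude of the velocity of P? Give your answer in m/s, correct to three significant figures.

ω = 447.5 rad/s.  Crank-pin speed |V_A| = rω = 18.749 m/s, perpendicular to OA.
Rod angle: sinφ = −(r/L) sinθ ⇒ φ = -6.010°; ω_rod = −rω cosθ/√(L²−r²sin²θ) = -124.02 rad/s.
V_P = V_A + ω_rod × AP, with AP = 0.0895 m along the rod.
Components: V_Px = −rω sinθ − a·ω_rod·sinφ = -7.8201 m/s;  V_Py = rω cosθ + a·ω_rod·cosφ = +6.4878 m/s.
|V_P| = √(V_Px² + V_Py²) = 10.161 m/s.

10.2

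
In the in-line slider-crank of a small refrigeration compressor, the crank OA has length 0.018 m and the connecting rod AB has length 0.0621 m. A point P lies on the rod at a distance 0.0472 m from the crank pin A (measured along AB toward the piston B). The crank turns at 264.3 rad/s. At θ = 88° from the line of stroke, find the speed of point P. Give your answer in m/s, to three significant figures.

4.79

ω = 264.3 rad/s.  Crank-pin speed |V_A| = rω = 4.7574 m/s, perpendicular to OA.
Rod angle: sinφ = −(r/L) sinθ ⇒ φ = -16.839°; ω_rod = −rω cosθ/√(L²−r²sin²θ) = -2.7934 rad/s.
V_P = V_A + ω_rod × AP, with AP = 0.0472 m along the rod.
Components: V_Px = −rω sinθ − a·ω_rod·sinφ = -4.7927 m/s;  V_Py = rω cosθ + a·ω_rod·cosφ = +0.039837 m/s.
|V_P| = √(V_Px² + V_Py²) = 4.7929 m/s.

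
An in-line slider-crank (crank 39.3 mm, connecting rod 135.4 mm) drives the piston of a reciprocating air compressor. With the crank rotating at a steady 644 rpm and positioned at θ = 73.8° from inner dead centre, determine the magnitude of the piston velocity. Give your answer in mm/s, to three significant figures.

2760

ω = 2π·644/60 = 67.44 rad/s
For an in-line slider-crank, x = r cosθ + √(L² − r² sin²θ), so v = −rω sinθ·[1 + r cosθ/√(L² − r² sin²θ)].
With r = 0.0393 m, L = 0.1354 m, θ = 73.8°: √(L² − r² sin²θ) = 0.13003 m.
v = −0.0393·67.44·0.96029·[1 + 0.0393·0.27899/0.13003] = -2.7597 m/s.
|v| = 2.7597 m/s = 2759.7 mm/s.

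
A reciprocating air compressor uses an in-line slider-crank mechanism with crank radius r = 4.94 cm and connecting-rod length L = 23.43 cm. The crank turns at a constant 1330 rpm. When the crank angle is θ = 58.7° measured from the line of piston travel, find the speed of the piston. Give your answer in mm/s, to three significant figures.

6530

ω = 2π·1330/60 = 139.3 rad/s
For an in-line slider-crank, x = r cosθ + √(L² − r² sin²θ), so v = −rω sinθ·[1 + r cosθ/√(L² − r² sin²θ)].
With r = 0.0494 m, L = 0.2343 m, θ = 58.7°: √(L² − r² sin²θ) = 0.23047 m.
v = −0.0494·139.3·0.85446·[1 + 0.0494·0.51952/0.23047] = -6.5336 m/s.
|v| = 6.5336 m/s = 6533.6 mm/s.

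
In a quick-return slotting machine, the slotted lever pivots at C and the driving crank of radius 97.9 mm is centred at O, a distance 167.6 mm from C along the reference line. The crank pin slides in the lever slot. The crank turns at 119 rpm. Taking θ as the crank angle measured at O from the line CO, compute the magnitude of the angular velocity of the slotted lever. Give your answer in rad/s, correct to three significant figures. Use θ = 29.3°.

4.49

ω = 12.46 rad/s (from 119 rpm).
Crank pin A relative to C: A = (d + r cosθ, r sinθ); lever angle φ = atan2(r sinθ, d + r cosθ).
Differentiating tanφ: φ̇ = rω(d cosθ + r)/(d² + r² + 2dr cosθ).
d² + r² + 2dr cosθ = |CA|² = 0.0662921 m²;  d cosθ + r = +0.24406 m.
|ω_lever| = |0.0979·12.46·+0.24406| / 0.0662921 = 4.4915 rad/s.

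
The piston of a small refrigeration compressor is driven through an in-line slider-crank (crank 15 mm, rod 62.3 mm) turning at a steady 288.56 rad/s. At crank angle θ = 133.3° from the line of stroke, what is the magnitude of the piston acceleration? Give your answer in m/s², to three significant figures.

ω = 288.6 rad/s
x(θ) = r cosθ + √(L² − r² sin²θ); with ω constant, a = ω²·d²x/dθ².
d²x/dθ² = −r cosθ − r²(cos2θ)/√u − r⁴ sin²2θ/(4u^{3/2}),  u = L² − r² sin²θ = 0.00376212 m².
Substituting r = 0.015 m, L = 0.0623 m, θ = 133.3°: d²x/dθ² = +0.01045 m.
a = ω²·d²x/dθ² = (288.6)²·(+0.01045) = +870.15 m/s²;  |a| = 870.15 m/s².

870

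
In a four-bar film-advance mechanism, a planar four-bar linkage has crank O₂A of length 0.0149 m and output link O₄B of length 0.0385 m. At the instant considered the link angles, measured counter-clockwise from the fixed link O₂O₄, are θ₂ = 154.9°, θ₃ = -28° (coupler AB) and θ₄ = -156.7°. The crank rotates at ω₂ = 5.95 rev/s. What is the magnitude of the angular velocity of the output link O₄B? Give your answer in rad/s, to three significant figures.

0.938

ω₂ = 37.38 rad/s (from 5.95 rev/s).
Differentiating the loop-closure r₂e^{iθ₂}+r₃e^{iθ₃}=r₁+r₄e^{iθ₄} gives r₂ω₂e^{iθ₂}+r₃ω₃e^{iθ₃}=r₄ω₄e^{iθ₄}.
Eliminating the other unknown: ω₄ = r₂ω₂ sin(θ₂−θ₃) / [r₄ sin(θ₄−θ₃)].
Numerator sine = -0.05059; denominator sine = -0.78043.
Result = 0.0149·37.38·(-0.05059) / (0.0385·(-0.78043)) = +0.93795 rad/s; magnitude 0.93795 rad/s.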